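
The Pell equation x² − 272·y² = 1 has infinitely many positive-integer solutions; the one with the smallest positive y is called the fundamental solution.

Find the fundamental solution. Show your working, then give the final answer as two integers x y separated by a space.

33 2

d=272: √d = [16; 2,32] (ℓ=2, even), read p_1/q_1
a_0=16:  p_0=16·1+0=16,  q_0=16·0+1=1
a_1=2:  p_1=2·16+1=33,  q_1=2·1+0=2
→ (33, 2).  Check: 33²=1089, 272·2²=1088, difference 1.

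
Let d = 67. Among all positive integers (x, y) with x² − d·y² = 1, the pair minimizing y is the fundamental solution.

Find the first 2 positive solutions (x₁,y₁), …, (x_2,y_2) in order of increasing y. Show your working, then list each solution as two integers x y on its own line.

48842 5967
4771081927 582880428

√67 = [8; 5,2,1,1,7,1,1,2,5,16, …], period ℓ=10 (even) → k=9
a_0=8:  p_0=8·1+0=8,  q_0=8·0+1=1
a_1=5:  p_1=5·8+1=41,  q_1=5·1+0=5
…
a_8=2:  p_8=2·3577+1899=9053,  q_8=2·437+232=1106
a_9=5:  p_9=5·9053+3577=48842,  q_9=5·1106+437=5967
(x₁, y₁) = (48842, 5967);  48842² − 67·5967² = 1 ✓
(48842+5967√67)^2 = 4771081927 + 582880428√67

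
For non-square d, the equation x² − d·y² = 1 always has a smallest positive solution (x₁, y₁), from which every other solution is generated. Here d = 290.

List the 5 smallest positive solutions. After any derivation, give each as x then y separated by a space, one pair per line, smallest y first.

579 34
670481 39372
776416419 45592742
899089542721 52796355864
1041144914054499 61138134497770

d=290: √d = [17; 34] (ℓ=1, odd), read p_1/q_1
a_0=17:  p_0=17·1+0=17,  q_0=17·0+1=1
a_1=34:  p_1=34·17+1=579,  q_1=34·1+0=34
→ (579, 34).  Check: 579²=335241, 290·34²=335240, difference 1.
k=2:  x_2 = 579·579+290·34·34 = 670481,  y_2 = 579·34+34·579 = 39372
k=3:  x_3 = 579·670481+290·34·39372 = 776416419,  y_3 = 579·39372+34·670481 = 45592742
k=4:  x_4 = 579·776416419+290·34·45592742 = 899089542721,  y_4 = 579·45592742+34·776416419 = 52796355864
k=5:  x_5 = 579·899089542721+290·34·52796355864 = 1041144914054499,  y_5 = 579·52796355864+34·899089542721 = 61138134497770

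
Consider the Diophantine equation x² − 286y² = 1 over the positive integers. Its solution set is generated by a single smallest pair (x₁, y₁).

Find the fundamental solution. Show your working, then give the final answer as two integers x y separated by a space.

√286 = [16; 1,10,3,3,2,3,3,10,1,32, …], period ℓ=10 (even) → k=9
step 0: (16, 1)  from 16·(1,0) + (0,1)
…
step 2: (186, 11)  from 10·(17,1) + (16,1)
…
step 4: (1911, 113)  from 3·(575,34) + (186,11)
step 5: (4397, 260)  from 2·(1911,113) + (575,34)
step 6: (15102, 893)  from 3·(4397,260) + (1911,113)
step 7: (49703, 2939)  from 3·(15102,893) + (4397,260)
step 8: (512132, 30283)  from 10·(49703,2939) + (15102,893)
step 9: (561835, 33222)  from 1·(512132,30283) + (49703,2939)
fundamental: x₁=561835, y₁=33222  (since 315658567225 − 286·1103701284 = 1)

561835 33222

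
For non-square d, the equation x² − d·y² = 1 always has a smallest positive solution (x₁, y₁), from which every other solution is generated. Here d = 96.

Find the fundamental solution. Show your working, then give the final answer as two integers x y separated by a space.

49 5

[9; 1,3,1,18] for √96; ℓ=4 ⇒ convergent index 3
i=0: a=9 ⇒ p=9, q=1
i=1: a=1 ⇒ p=10, q=1
i=2: a=3 ⇒ p=39, q=4
i=3: a=1 ⇒ p=49, q=5
fundamental: x₁=49, y₁=5  (since 2401 − 96·25 = 1)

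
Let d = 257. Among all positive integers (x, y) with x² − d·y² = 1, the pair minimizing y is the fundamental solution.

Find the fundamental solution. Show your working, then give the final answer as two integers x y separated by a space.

513 32

d=257: √d = [16; 32] (ℓ=1, odd), read p_1/q_1
step 0: (16, 1)  from 16·(1,0) + (0,1)
step 1: (513, 32)  from 32·(16,1) + (1,0)
(x₁, y₁) = (513, 32);  513² − 257·32² = 1 ✓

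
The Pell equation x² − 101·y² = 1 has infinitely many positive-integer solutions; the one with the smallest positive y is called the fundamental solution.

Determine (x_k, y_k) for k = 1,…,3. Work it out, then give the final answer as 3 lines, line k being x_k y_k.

[10; 20] for √101; ℓ=1 ⇒ convergent index 1
k=0  a_k=10  p_k/q_k = 10/1
k=1  a_k=20  p_k/q_k = 201/20
fundamental: x₁=201, y₁=20  (since 40401 − 101·400 = 1)
k=2:  x_2 = 201·201+101·20·20 = 80801,  y_2 = 201·20+20·201 = 8040
k=3:  x_3 = 201·80801+101·20·8040 = 32481801,  y_3 = 201·8040+20·80801 = 3232060

201 20
80801 8040
32481801 3232060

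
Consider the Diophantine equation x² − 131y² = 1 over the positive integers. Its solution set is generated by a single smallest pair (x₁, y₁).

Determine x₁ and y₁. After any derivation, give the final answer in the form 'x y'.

10610 927

√131 = [11; 2,4,11,4,2,22, …], period ℓ=6 (even) → k=5
a_0=11:  p_0=11·1+0=11,  q_0=11·0+1=1
a_1=2:  p_1=2·11+1=23,  q_1=2·1+0=2
a_2=4:  p_2=4·23+11=103,  q_2=4·2+1=9
a_3=11:  p_3=11·103+23=1156,  q_3=11·9+2=101
a_4=4:  p_4=4·1156+103=4727,  q_4=4·101+9=413
a_5=2:  p_5=2·4727+1156=10610,  q_5=2·413+101=927
fundamental: x₁=10610, y₁=927  (since 112572100 − 131·859329 = 1)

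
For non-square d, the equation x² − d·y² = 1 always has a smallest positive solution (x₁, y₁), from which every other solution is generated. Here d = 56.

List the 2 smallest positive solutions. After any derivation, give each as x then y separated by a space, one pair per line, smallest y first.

√56 → a₀=7, period (2,14); ℓ=2 even so k=1
step 0: (7, 1)  from 7·(1,0) + (0,1)
step 1: (15, 2)  from 2·(7,1) + (1,0)
(x₁, y₁) = (15, 2);  15² − 56·2² = 1 ✓
k=2:  x_2 = 15·15+56·2·2 = 449,  y_2 = 15·2+2·15 = 60

15 2
449 60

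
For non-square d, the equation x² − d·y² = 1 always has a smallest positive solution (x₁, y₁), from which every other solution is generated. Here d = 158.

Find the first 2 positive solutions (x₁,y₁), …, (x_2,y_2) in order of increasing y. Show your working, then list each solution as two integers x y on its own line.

7743 616
119908097 9539376

[12; 1,1,3,12,3,1,1,24] for √158; ℓ=8 ⇒ convergent index 7
k=0  a_k=12  p_k/q_k = 12/1
k=1  a_k=1  p_k/q_k = 13/1
k=2  a_k=1  p_k/q_k = 25/2
k=3  a_k=3  p_k/q_k = 88/7
k=4  a_k=12  p_k/q_k = 1081/86
k=5  a_k=3  p_k/q_k = 3331/265
k=6  a_k=1  p_k/q_k = 4412/351
k=7  a_k=1  p_k/q_k = 7743/616
→ (7743, 616).  Check: 7743²=59954049, 158·616²=59954048, difference 1.
(7743+616√158)^2 = 119908097 + 9539376√158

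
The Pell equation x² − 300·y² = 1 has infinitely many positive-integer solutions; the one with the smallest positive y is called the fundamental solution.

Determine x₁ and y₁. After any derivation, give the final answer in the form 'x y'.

[17; 3,8,3,34] for √300; ℓ=4 ⇒ convergent index 3
step 0: (17, 1)  from 17·(1,0) + (0,1)
step 1: (52, 3)  from 3·(17,1) + (1,0)
step 2: (433, 25)  from 8·(52,3) + (17,1)
step 3: (1351, 78)  from 3·(433,25) + (52,3)
fundamental: x₁=1351, y₁=78  (since 1825201 − 300·6084 = 1)

1351 78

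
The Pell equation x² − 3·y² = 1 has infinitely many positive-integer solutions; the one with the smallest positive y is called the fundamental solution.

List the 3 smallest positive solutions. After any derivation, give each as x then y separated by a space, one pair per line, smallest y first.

d=3: √d = [1; 1,2] (ℓ=2, even), read p_1/q_1
k=0  a_k=1  p_k/q_k = 1/1
k=1  a_k=1  p_k/q_k = 2/1
→ (2, 1).  Check: 2²=4, 3·1²=3, difference 1.
k=2:  x_2 = 2·2+3·1·1 = 7,  y_2 = 2·1+1·2 = 4
k=3:  x_3 = 2·7+3·1·4 = 26,  y_3 = 2·4+1·7 = 15

2 1
7 4
26 15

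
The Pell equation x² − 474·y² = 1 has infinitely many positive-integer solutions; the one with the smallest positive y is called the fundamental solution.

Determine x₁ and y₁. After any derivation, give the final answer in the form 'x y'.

193549 8890

[21; 1,3,2,1,1,…,3,1,42] for √474; ℓ=14 ⇒ convergent index 13
step 0: (21, 1)  from 21·(1,0) + (0,1)
step 1: (22, 1)  from 1·(21,1) + (1,0)
step 2: (87, 4)  from 3·(22,1) + (21,1)
step 3: (196, 9)  from 2·(87,4) + (22,1)
step 4: (283, 13)  from 1·(196,9) + (87,4)
…
step 6: (762, 35)  from 1·(479,22) + (283,13)
step 7: (5051, 232)  from 6·(762,35) + (479,22)
step 8: (5813, 267)  from 1·(5051,232) + (762,35)
step 9: (10864, 499)  from 1·(5813,267) + (5051,232)
step 10: (16677, 766)  from 1·(10864,499) + (5813,267)
step 11: (44218, 2031)  from 2·(16677,766) + (10864,499)
step 12: (149331, 6859)  from 3·(44218,2031) + (16677,766)
step 13: (193549, 8890)  from 1·(149331,6859) + (44218,2031)
→ (193549, 8890).  Check: 193549²=37461215401, 474·8890²=37461215400, difference 1.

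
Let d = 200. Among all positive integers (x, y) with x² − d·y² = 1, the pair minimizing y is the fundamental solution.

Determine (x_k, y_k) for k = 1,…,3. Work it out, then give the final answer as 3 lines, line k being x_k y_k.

99 7
19601 1386
3880899 274421

[14; 7,28] for √200; ℓ=2 ⇒ convergent index 1
i=0: a=14 ⇒ p=14, q=1
i=1: a=7 ⇒ p=99, q=7
fundamental: x₁=99, y₁=7  (since 9801 − 200·49 = 1)
(x_2, y_2) = (99·99 + 200·7·7, 99·7 + 7·99) = (19601, 1386)
(x_3, y_3) = (99·19601 + 200·7·1386, 99·1386 + 7·19601) = (3880899, 274421)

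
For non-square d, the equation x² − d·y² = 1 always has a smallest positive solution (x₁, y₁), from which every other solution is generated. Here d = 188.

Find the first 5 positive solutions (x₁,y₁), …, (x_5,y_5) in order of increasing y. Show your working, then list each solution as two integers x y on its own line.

4607 336
42448897 3095904
391124132351 28525659120
3603817713033217 262835420035776
33205576016763929087 2421765531683980944

√188 = [13; 1,2,2,6,2,2,1,26, …], period ℓ=8 (even) → k=7
i=0: a=13 ⇒ p=13, q=1
i=1: a=1 ⇒ p=14, q=1
i=2: a=2 ⇒ p=41, q=3
i=3: a=2 ⇒ p=96, q=7
i=4: a=6 ⇒ p=617, q=45
i=5: a=2 ⇒ p=1330, q=97
i=6: a=2 ⇒ p=3277, q=239
i=7: a=1 ⇒ p=4607, q=336
fundamental: x₁=4607, y₁=336  (since 21224449 − 188·112896 = 1)
(x_2, y_2) = (4607·4607 + 188·336·336, 4607·336 + 336·4607) = (42448897, 3095904)
(x_3, y_3) = (4607·42448897 + 188·336·3095904, 4607·3095904 + 336·42448897) = (391124132351, 28525659120)
(x_4, y_4) = (4607·391124132351 + 188·336·28525659120, 4607·28525659120 + 336·391124132351) = (3603817713033217, 262835420035776)
(x_5, y_5) = (4607·3603817713033217 + 188·336·262835420035776, 4607·262835420035776 + 336·3603817713033217) = (33205576016763929087, 2421765531683980944)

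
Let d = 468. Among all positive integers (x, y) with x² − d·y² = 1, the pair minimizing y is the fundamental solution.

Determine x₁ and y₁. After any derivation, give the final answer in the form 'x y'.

649 30

d=468: √d = [21; 1,1,1,2,1,1,1,42] (ℓ=8, even), read p_7/q_7
step 0: (21, 1)  from 21·(1,0) + (0,1)
…
step 2: (43, 2)  from 1·(22,1) + (21,1)
step 3: (65, 3)  from 1·(43,2) + (22,1)
…
step 5: (238, 11)  from 1·(173,8) + (65,3)
step 6: (411, 19)  from 1·(238,11) + (173,8)
step 7: (649, 30)  from 1·(411,19) + (238,11)
→ (649, 30).  Check: 649²=421201, 468·30²=421200, difference 1.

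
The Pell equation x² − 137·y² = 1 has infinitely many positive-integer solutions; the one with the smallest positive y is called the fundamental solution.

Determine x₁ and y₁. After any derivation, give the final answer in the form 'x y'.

6083073 519712

√137 = [11; 1,2,2,1,1,2,2,1,22, …], period ℓ=9 (odd) → k=17
a_0=11:  p_0=11·1+0=11,  q_0=11·0+1=1
a_1=1:  p_1=1·11+1=12,  q_1=1·1+0=1
a_2=2:  p_2=2·12+11=35,  q_2=2·1+1=3
a_3=2:  p_3=2·35+12=82,  q_3=2·3+1=7
…
a_5=1:  p_5=1·117+82=199,  q_5=1·10+7=17
…
a_7=2:  p_7=2·515+199=1229,  q_7=2·44+17=105
a_8=1:  p_8=1·1229+515=1744,  q_8=1·105+44=149
a_9=22:  p_9=22·1744+1229=39597,  q_9=22·149+105=3383
a_10=1:  p_10=1·39597+1744=41341,  q_10=1·3383+149=3532
a_11=2:  p_11=2·41341+39597=122279,  q_11=2·3532+3383=10447
a_12=2:  p_12=2·122279+41341=285899,  q_12=2·10447+3532=24426
a_13=1:  p_13=1·285899+122279=408178,  q_13=1·24426+10447=34873
a_14=1:  p_14=1·408178+285899=694077,  q_14=1·34873+24426=59299
…
a_16=2:  p_16=2·1796332+694077=4286741,  q_16=2·153471+59299=366241
a_17=1:  p_17=1·4286741+1796332=6083073,  q_17=1·366241+153471=519712
fundamental: x₁=6083073, y₁=519712  (since 37003777123329 − 137·270100562944 = 1)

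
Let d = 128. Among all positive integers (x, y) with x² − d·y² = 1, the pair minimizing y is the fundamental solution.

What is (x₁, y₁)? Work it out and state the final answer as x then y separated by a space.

√128 → a₀=11, period (3,5,3,22); ℓ=4 even so k=3
a_0=11:  p_0=11·1+0=11,  q_0=11·0+1=1
a_1=3:  p_1=3·11+1=34,  q_1=3·1+0=3
a_2=5:  p_2=5·34+11=181,  q_2=5·3+1=16
a_3=3:  p_3=3·181+34=577,  q_3=3·16+3=51
→ (577, 51).  Check: 577²=332929, 128·51²=332928, difference 1.

577 51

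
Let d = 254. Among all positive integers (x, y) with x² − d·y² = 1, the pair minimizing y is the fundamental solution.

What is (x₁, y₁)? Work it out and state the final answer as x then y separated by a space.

255 16

d=254: √d = [15; 1,14,1,30] (ℓ=4, even), read p_3/q_3
k=0  a_k=15  p_k/q_k = 15/1
k=1  a_k=1  p_k/q_k = 16/1
k=2  a_k=14  p_k/q_k = 239/15
k=3  a_k=1  p_k/q_k = 255/16
→ (255, 16).  Check: 255²=65025, 254·16²=65024, difference 1.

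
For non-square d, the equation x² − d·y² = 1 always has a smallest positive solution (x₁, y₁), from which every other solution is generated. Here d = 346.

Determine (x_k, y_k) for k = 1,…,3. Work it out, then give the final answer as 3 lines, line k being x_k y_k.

17299 930
598510801 32176140
20707276675699 1113230090790

√346 = [18; 1,1,1,1,36, …], period ℓ=5 (odd) → k=9
k=0  a_k=18  p_k/q_k = 18/1
…
k=2  a_k=1  p_k/q_k = 37/2
k=3  a_k=1  p_k/q_k = 56/3
k=4  a_k=1  p_k/q_k = 93/5
…
k=6  a_k=1  p_k/q_k = 3497/188
…
k=8  a_k=1  p_k/q_k = 10398/559
k=9  a_k=1  p_k/q_k = 17299/930
→ (17299, 930).  Check: 17299²=299255401, 346·930²=299255400, difference 1.
(x_2, y_2) = (17299·17299 + 346·930·930, 17299·930 + 930·17299) = (598510801, 32176140)
(x_3, y_3) = (17299·598510801 + 346·930·32176140, 17299·32176140 + 930·598510801) = (20707276675699, 1113230090790)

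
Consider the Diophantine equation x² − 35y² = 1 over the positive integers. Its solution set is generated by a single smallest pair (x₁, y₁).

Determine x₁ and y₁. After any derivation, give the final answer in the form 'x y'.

6 1

d=35: √d = [5; 1,10] (ℓ=2, even), read p_1/q_1
a_0=5:  p_0=5·1+0=5,  q_0=5·0+1=1
a_1=1:  p_1=1·5+1=6,  q_1=1·1+0=1
→ (6, 1).  Check: 6²=36, 35·1²=35, difference 1.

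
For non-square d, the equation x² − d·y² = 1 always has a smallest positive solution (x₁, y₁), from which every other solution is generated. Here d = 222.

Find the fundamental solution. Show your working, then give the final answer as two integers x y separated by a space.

[14; 1,8,1,28] for √222; ℓ=4 ⇒ convergent index 3
i=0: a=14 ⇒ p=14, q=1
…
i=2: a=8 ⇒ p=134, q=9
i=3: a=1 ⇒ p=149, q=10
→ (149, 10).  Check: 149²=22201, 222·10²=22200, difference 1.

149 10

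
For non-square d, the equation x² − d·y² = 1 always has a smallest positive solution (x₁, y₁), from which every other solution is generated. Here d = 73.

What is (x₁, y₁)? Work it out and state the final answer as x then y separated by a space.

d=73: √d = [8; 1,1,5,5,1,1,16] (ℓ=7, odd), read p_13/q_13
i=0: a=8 ⇒ p=8, q=1
i=1: a=1 ⇒ p=9, q=1
i=2: a=1 ⇒ p=17, q=2
i=3: a=5 ⇒ p=94, q=11
i=4: a=5 ⇒ p=487, q=57
i=5: a=1 ⇒ p=581, q=68
i=6: a=1 ⇒ p=1068, q=125
…
i=9: a=1 ⇒ p=36406, q=4261
i=10: a=5 ⇒ p=200767, q=23498
i=11: a=5 ⇒ p=1040241, q=121751
i=12: a=1 ⇒ p=1241008, q=145249
i=13: a=1 ⇒ p=2281249, q=267000
(x₁, y₁) = (2281249, 267000);  2281249² − 73·267000² = 1 ✓

2281249 267000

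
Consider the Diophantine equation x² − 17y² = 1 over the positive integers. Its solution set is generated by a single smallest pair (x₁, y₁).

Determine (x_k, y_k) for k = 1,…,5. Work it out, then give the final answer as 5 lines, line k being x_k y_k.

33 8
2177 528
143649 34840
9478657 2298912
625447713 151693352

d=17: √d = [4; 8] (ℓ=1, odd), read p_1/q_1
step 0: (4, 1)  from 4·(1,0) + (0,1)
step 1: (33, 8)  from 8·(4,1) + (1,0)
→ (33, 8).  Check: 33²=1089, 17·8²=1088, difference 1.
k=2:  x_2 = 33·33+17·8·8 = 2177,  y_2 = 33·8+8·33 = 528
k=3:  x_3 = 33·2177+17·8·528 = 143649,  y_3 = 33·528+8·2177 = 34840
k=4:  x_4 = 33·143649+17·8·34840 = 9478657,  y_4 = 33·34840+8·143649 = 2298912
k=5:  x_5 = 33·9478657+17·8·2298912 = 625447713,  y_5 = 33·2298912+8·9478657 = 151693352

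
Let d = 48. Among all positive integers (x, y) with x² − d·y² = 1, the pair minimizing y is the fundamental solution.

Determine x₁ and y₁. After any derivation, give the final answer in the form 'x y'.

7 1

[6; 1,12] for √48; ℓ=2 ⇒ convergent index 1
i=0: a=6 ⇒ p=6, q=1
i=1: a=1 ⇒ p=7, q=1
→ (7, 1).  Check: 7²=49, 48·1²=48, difference 1.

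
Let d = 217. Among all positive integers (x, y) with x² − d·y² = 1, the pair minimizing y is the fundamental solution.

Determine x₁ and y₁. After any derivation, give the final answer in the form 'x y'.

d=217: √d = [14; 1,2,1,2,1,…,2,1,28] (ℓ=16, even), read p_15/q_15
k=0  a_k=14  p_k/q_k = 14/1
k=1  a_k=1  p_k/q_k = 15/1
k=2  a_k=2  p_k/q_k = 44/3
k=3  a_k=1  p_k/q_k = 59/4
k=4  a_k=2  p_k/q_k = 162/11
k=5  a_k=1  p_k/q_k = 221/15
k=6  a_k=1  p_k/q_k = 383/26
k=7  a_k=9  p_k/q_k = 3668/249
k=8  a_k=4  p_k/q_k = 15055/1022
k=9  a_k=9  p_k/q_k = 139163/9447
k=10  a_k=1  p_k/q_k = 154218/10469
k=11  a_k=1  p_k/q_k = 293381/19916
…
k=13  a_k=1  p_k/q_k = 1034361/70217
k=14  a_k=2  p_k/q_k = 2809702/190735
k=15  a_k=1  p_k/q_k = 3844063/260952
fundamental: x₁=3844063, y₁=260952  (since 14776820347969 − 217·68095946304 = 1)

3844063 260952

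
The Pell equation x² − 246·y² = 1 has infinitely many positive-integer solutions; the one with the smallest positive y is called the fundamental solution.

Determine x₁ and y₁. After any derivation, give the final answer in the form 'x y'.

√246 → a₀=15, period (1,2,5,1,14,1,5,2,1,30); ℓ=10 even so k=9
k=0  a_k=15  p_k/q_k = 15/1
…
k=2  a_k=2  p_k/q_k = 47/3
k=3  a_k=5  p_k/q_k = 251/16
k=4  a_k=1  p_k/q_k = 298/19
k=5  a_k=14  p_k/q_k = 4423/282
…
k=7  a_k=5  p_k/q_k = 28028/1787
k=8  a_k=2  p_k/q_k = 60777/3875
k=9  a_k=1  p_k/q_k = 88805/5662
→ (88805, 5662).  Check: 88805²=7886328025, 246·5662²=7886328024, difference 1.

88805 5662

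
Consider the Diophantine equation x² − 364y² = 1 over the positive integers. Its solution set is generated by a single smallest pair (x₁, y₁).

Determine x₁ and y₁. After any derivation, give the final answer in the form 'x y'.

4954951 259710

[19; 12,1,2,3,1,8,1,3,2,1,12,38] for √364; ℓ=12 ⇒ convergent index 11
k=0  a_k=19  p_k/q_k = 19/1
…
k=2  a_k=1  p_k/q_k = 248/13
…
k=4  a_k=3  p_k/q_k = 2423/127
…
k=10  a_k=1  p_k/q_k = 390371/20461
k=11  a_k=12  p_k/q_k = 4954951/259710
fundamental: x₁=4954951, y₁=259710  (since 24551539412401 − 364·67449284100 = 1)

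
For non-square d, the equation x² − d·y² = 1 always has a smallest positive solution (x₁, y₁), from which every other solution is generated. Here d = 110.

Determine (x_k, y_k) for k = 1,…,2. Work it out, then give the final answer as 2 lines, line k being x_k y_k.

21 2
881 84

[10; 2,20] for √110; ℓ=2 ⇒ convergent index 1
step 0: (10, 1)  from 10·(1,0) + (0,1)
step 1: (21, 2)  from 2·(10,1) + (1,0)
(x₁, y₁) = (21, 2);  21² − 110·2² = 1 ✓
k=2:  x_2 = 21·21+110·2·2 = 881,  y_2 = 21·2+2·21 = 84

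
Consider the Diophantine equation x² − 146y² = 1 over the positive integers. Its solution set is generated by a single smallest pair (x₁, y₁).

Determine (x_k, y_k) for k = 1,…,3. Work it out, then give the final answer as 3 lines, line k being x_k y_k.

√146 = [12; 12,24, …], period ℓ=2 (even) → k=1
a_0=12:  p_0=12·1+0=12,  q_0=12·0+1=1
a_1=12:  p_1=12·12+1=145,  q_1=12·1+0=12
fundamental: x₁=145, y₁=12  (since 21025 − 146·144 = 1)
(145+12√146)^2 = 42049 + 3480√146
(145+12√146)^3 = 12194065 + 1009188√146

145 12
42049 3480
12194065 1009188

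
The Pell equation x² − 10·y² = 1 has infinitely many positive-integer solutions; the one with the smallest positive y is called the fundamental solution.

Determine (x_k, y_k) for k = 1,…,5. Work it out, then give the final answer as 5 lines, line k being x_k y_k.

[3; 6] for √10; ℓ=1 ⇒ convergent index 1
a_0=3:  p_0=3·1+0=3,  q_0=3·0+1=1
a_1=6:  p_1=6·3+1=19,  q_1=6·1+0=6
fundamental: x₁=19, y₁=6  (since 361 − 10·36 = 1)
(19+6√10)^2 = 721 + 228√10
(19+6√10)^3 = 27379 + 8658√10
(19+6√10)^4 = 1039681 + 328776√10
(19+6√10)^5 = 39480499 + 12484830√10

19 6
721 228
27379 8658
1039681 328776
39480499 12484830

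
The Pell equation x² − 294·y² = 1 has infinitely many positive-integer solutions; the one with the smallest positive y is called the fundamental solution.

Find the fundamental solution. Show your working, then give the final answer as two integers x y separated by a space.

4801 280

√294 = [17; 6,1,4,1,6,34, …], period ℓ=6 (even) → k=5
k=0  a_k=17  p_k/q_k = 17/1
…
k=2  a_k=1  p_k/q_k = 120/7
…
k=4  a_k=1  p_k/q_k = 703/41
k=5  a_k=6  p_k/q_k = 4801/280
(x₁, y₁) = (4801, 280);  4801² − 294·280² = 1 ✓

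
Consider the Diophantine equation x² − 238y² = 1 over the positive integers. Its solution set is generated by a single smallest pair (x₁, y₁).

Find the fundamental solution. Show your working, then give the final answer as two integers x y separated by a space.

√238 → a₀=15, period (2,2,1,14,1,2,2,30); ℓ=8 even so k=7
a_0=15:  p_0=15·1+0=15,  q_0=15·0+1=1
…
a_6=2:  p_6=2·1697+1589=4983,  q_6=2·110+103=323
a_7=2:  p_7=2·4983+1697=11663,  q_7=2·323+110=756
fundamental: x₁=11663, y₁=756  (since 136025569 − 238·571536 = 1)

11663 756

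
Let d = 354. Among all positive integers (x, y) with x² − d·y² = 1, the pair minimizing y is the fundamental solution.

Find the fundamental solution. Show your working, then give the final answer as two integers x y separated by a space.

258065 13716

d=354: √d = [18; 1,4,2,2,18,2,2,4,1,36] (ℓ=10, even), read p_9/q_9
a_0=18:  p_0=18·1+0=18,  q_0=18·0+1=1
a_1=1:  p_1=1·18+1=19,  q_1=1·1+0=1
a_2=4:  p_2=4·19+18=94,  q_2=4·1+1=5
…
a_4=2:  p_4=2·207+94=508,  q_4=2·11+5=27
a_5=18:  p_5=18·508+207=9351,  q_5=18·27+11=497
…
a_8=4:  p_8=4·47771+19210=210294,  q_8=4·2539+1021=11177
a_9=1:  p_9=1·210294+47771=258065,  q_9=1·11177+2539=13716
→ (258065, 13716).  Check: 258065²=66597544225, 354·13716²=66597544224, difference 1.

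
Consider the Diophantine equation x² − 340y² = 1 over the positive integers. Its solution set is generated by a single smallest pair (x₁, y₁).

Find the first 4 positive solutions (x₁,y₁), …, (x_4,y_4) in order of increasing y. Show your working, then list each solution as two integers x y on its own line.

285769 15498
163327842721 8857695924
93348068572789129 5062509812995614
53351968415791425367681 2893416733491029538408

[18; 2,3,1,1,1,…,3,2,36] for √340; ℓ=14 ⇒ convergent index 13
step 0: (18, 1)  from 18·(1,0) + (0,1)
step 1: (37, 2)  from 2·(18,1) + (1,0)
step 2: (129, 7)  from 3·(37,2) + (18,1)
…
step 4: (295, 16)  from 1·(166,9) + (129,7)
step 5: (461, 25)  from 1·(295,16) + (166,9)
step 6: (756, 41)  from 1·(461,25) + (295,16)
step 7: (6509, 353)  from 8·(756,41) + (461,25)
step 8: (7265, 394)  from 1·(6509,353) + (756,41)
step 9: (13774, 747)  from 1·(7265,394) + (6509,353)
step 10: (21039, 1141)  from 1·(13774,747) + (7265,394)
step 11: (34813, 1888)  from 1·(21039,1141) + (13774,747)
step 12: (125478, 6805)  from 3·(34813,1888) + (21039,1141)
step 13: (285769, 15498)  from 2·(125478,6805) + (34813,1888)
(x₁, y₁) = (285769, 15498);  285769² − 340·15498² = 1 ✓
k=2:  x_2 = 285769·285769+340·15498·15498 = 163327842721,  y_2 = 285769·15498+15498·285769 = 8857695924
k=3:  x_3 = 285769·163327842721+340·15498·8857695924 = 93348068572789129,  y_3 = 285769·8857695924+15498·163327842721 = 5062509812995614
k=4:  x_4 = 285769·93348068572789129+340·15498·5062509812995614 = 53351968415791425367681,  y_4 = 285769·5062509812995614+15498·93348068572789129 = 2893416733491029538408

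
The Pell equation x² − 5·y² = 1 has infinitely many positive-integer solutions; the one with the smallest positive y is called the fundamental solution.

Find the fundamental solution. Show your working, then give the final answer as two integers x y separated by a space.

9 4

√5 → a₀=2, period (4); ℓ=1 odd so k=1
step 0: (2, 1)  from 2·(1,0) + (0,1)
step 1: (9, 4)  from 4·(2,1) + (1,0)
(x₁, y₁) = (9, 4);  9² − 5·4² = 1 ✓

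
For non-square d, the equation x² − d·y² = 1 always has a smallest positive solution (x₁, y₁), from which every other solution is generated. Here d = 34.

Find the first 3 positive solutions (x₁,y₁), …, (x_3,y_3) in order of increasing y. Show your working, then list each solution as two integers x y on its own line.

√34 → a₀=5, period (1,4,1,10); ℓ=4 even so k=3
k=0  a_k=5  p_k/q_k = 5/1
k=1  a_k=1  p_k/q_k = 6/1
k=2  a_k=4  p_k/q_k = 29/5
k=3  a_k=1  p_k/q_k = 35/6
→ (35, 6).  Check: 35²=1225, 34·6²=1224, difference 1.
(35+6√34)^2 = 2449 + 420√34
(35+6√34)^3 = 171395 + 29394√34

35 6
2449 420
171395 29394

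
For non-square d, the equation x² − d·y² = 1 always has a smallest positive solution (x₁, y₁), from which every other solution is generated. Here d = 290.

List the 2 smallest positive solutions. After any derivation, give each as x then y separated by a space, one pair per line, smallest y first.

√290 → a₀=17, period (34); ℓ=1 odd so k=1
a_0=17:  p_0=17·1+0=17,  q_0=17·0+1=1
a_1=34:  p_1=34·17+1=579,  q_1=34·1+0=34
fundamental: x₁=579, y₁=34  (since 335241 − 290·1156 = 1)
(x_2, y_2) = (579·579 + 290·34·34, 579·34 + 34·579) = (670481, 39372)

579 34
670481 39372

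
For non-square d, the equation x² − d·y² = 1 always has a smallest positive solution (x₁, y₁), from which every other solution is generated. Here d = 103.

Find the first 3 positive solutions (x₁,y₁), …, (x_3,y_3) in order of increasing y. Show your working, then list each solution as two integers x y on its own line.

√103 → a₀=10, period (6,1,2,1,1,9,1,1,2,1,6,20); ℓ=12 even so k=11
a_0=10:  p_0=10·1+0=10,  q_0=10·0+1=1
a_1=6:  p_1=6·10+1=61,  q_1=6·1+0=6
a_2=1:  p_2=1·61+10=71,  q_2=1·6+1=7
a_3=2:  p_3=2·71+61=203,  q_3=2·7+6=20
…
a_6=9:  p_6=9·477+274=4567,  q_6=9·47+27=450
a_7=1:  p_7=1·4567+477=5044,  q_7=1·450+47=497
…
a_10=1:  p_10=1·24266+9611=33877,  q_10=1·2391+947=3338
a_11=6:  p_11=6·33877+24266=227528,  q_11=6·3338+2391=22419
(x₁, y₁) = (227528, 22419);  227528² − 103·22419² = 1 ✓
n=2: (227528,22419)∘(227528,22419) = (227528·227528+103·22419·22419, 227528·22419+22419·227528) = (103537981567,10201900464)
n=3: (103537981567,10201900464)∘(227528,22419) = (227528·103537981567+103·22419·10201900464, 227528·10201900464+22419·103537981567) = (47115579739725224,4642436017523565)

227528 22419
103537981567 10201900464
47115579739725224 4642436017523565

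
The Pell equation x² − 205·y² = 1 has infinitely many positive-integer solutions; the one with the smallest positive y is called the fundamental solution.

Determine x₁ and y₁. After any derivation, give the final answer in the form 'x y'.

39689 2772

d=205: √d = [14; 3,6,1,4,1,6,3,28] (ℓ=8, even), read p_7/q_7
i=0: a=14 ⇒ p=14, q=1
…
i=3: a=1 ⇒ p=315, q=22
i=4: a=4 ⇒ p=1532, q=107
…
i=6: a=6 ⇒ p=12614, q=881
i=7: a=3 ⇒ p=39689, q=2772
(x₁, y₁) = (39689, 2772);  39689² − 205·2772² = 1 ✓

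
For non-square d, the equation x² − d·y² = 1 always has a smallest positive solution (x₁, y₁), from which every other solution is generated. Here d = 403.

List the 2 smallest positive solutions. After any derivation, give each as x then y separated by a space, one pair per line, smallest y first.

√403 → a₀=20, period (13,2,1,3,1,3,1,2,13,40); ℓ=10 even so k=9
a_0=20:  p_0=20·1+0=20,  q_0=20·0+1=1
…
a_5=1:  p_5=1·2951+803=3754,  q_5=1·147+40=187
…
a_7=1:  p_7=1·14213+3754=17967,  q_7=1·708+187=895
a_8=2:  p_8=2·17967+14213=50147,  q_8=2·895+708=2498
a_9=13:  p_9=13·50147+17967=669878,  q_9=13·2498+895=33369
→ (669878, 33369).  Check: 669878²=448736534884, 403·33369²=448736534883, difference 1.
n=2: (669878,33369)∘(669878,33369) = (669878·669878+403·33369·33369, 669878·33369+33369·669878) = (897473069767,44706317964)

669878 33369
897473069767 44706317964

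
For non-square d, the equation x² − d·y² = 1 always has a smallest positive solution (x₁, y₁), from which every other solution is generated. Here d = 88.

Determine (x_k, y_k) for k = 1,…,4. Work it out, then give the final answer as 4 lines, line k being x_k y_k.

√88 = [9; 2,1,1,1,2,18, …], period ℓ=6 (even) → k=5
a_0=9:  p_0=9·1+0=9,  q_0=9·0+1=1
a_1=2:  p_1=2·9+1=19,  q_1=2·1+0=2
a_2=1:  p_2=1·19+9=28,  q_2=1·2+1=3
a_3=1:  p_3=1·28+19=47,  q_3=1·3+2=5
a_4=1:  p_4=1·47+28=75,  q_4=1·5+3=8
a_5=2:  p_5=2·75+47=197,  q_5=2·8+5=21
→ (197, 21).  Check: 197²=38809, 88·21²=38808, difference 1.
n=2: (197,21)∘(197,21) = (197·197+88·21·21, 197·21+21·197) = (77617,8274)
n=3: (77617,8274)∘(197,21) = (197·77617+88·21·8274, 197·8274+21·77617) = (30580901,3259935)
n=4: (30580901,3259935)∘(197,21) = (197·30580901+88·21·3259935, 197·3259935+21·30580901) = (12048797377,1284406116)

197 21
77617 8274
30580901 3259935
12048797377 1284406116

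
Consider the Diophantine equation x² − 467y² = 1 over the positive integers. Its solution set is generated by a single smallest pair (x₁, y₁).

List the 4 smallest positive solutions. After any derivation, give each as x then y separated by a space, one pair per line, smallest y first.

1625626 75225
5285319783751 244575431700
17183906517558380626 795176361465413175
55869210433019434807260001 2585318735566902940613400

√467 → a₀=21, period (1,1,1,1,3,…,1,1,42); ℓ=14 even so k=13
a_0=21:  p_0=21·1+0=21,  q_0=21·0+1=1
a_1=1:  p_1=1·21+1=22,  q_1=1·1+0=1
…
a_3=1:  p_3=1·43+22=65,  q_3=1·2+1=3
a_4=1:  p_4=1·65+43=108,  q_4=1·3+2=5
a_5=3:  p_5=3·108+65=389,  q_5=3·5+3=18
a_6=3:  p_6=3·389+108=1275,  q_6=3·18+5=59
a_7=21:  p_7=21·1275+389=27164,  q_7=21·59+18=1257
a_8=3:  p_8=3·27164+1275=82767,  q_8=3·1257+59=3830
a_9=3:  p_9=3·82767+27164=275465,  q_9=3·3830+1257=12747
a_10=1:  p_10=1·275465+82767=358232,  q_10=1·12747+3830=16577
a_11=1:  p_11=1·358232+275465=633697,  q_11=1·16577+12747=29324
a_12=1:  p_12=1·633697+358232=991929,  q_12=1·29324+16577=45901
a_13=1:  p_13=1·991929+633697=1625626,  q_13=1·45901+29324=75225
fundamental: x₁=1625626, y₁=75225  (since 2642659891876 − 467·5658800625 = 1)
k=2:  x_2 = 1625626·1625626+467·75225·75225 = 5285319783751,  y_2 = 1625626·75225+75225·1625626 = 244575431700
k=3:  x_3 = 1625626·5285319783751+467·75225·244575431700 = 17183906517558380626,  y_3 = 1625626·244575431700+75225·5285319783751 = 795176361465413175
k=4:  x_4 = 1625626·17183906517558380626+467·75225·795176361465413175 = 55869210433019434807260001,  y_4 = 1625626·795176361465413175+75225·17183906517558380626 = 2585318735566902940613400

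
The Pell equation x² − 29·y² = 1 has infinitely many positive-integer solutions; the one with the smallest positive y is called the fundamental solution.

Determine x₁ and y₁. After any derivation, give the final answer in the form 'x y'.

√29 → a₀=5, period (2,1,1,2,10); ℓ=5 odd so k=9
k=0  a_k=5  p_k/q_k = 5/1
…
k=2  a_k=1  p_k/q_k = 16/3
k=3  a_k=1  p_k/q_k = 27/5
k=4  a_k=2  p_k/q_k = 70/13
k=5  a_k=10  p_k/q_k = 727/135
…
k=7  a_k=1  p_k/q_k = 2251/418
k=8  a_k=1  p_k/q_k = 3775/701
k=9  a_k=2  p_k/q_k = 9801/1820
fundamental: x₁=9801, y₁=1820  (since 96059601 − 29·3312400 = 1)

9801 1820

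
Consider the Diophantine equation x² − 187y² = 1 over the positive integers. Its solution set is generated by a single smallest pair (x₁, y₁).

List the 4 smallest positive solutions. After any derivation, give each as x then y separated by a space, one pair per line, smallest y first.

1682 123
5658247 413772
19034341226 1391928885
64031518226017 4682448355368

d=187: √d = [13; 1,2,13,2,1,26] (ℓ=6, even), read p_5/q_5
k=0  a_k=13  p_k/q_k = 13/1
k=1  a_k=1  p_k/q_k = 14/1
k=2  a_k=2  p_k/q_k = 41/3
…
k=4  a_k=2  p_k/q_k = 1135/83
k=5  a_k=1  p_k/q_k = 1682/123
(x₁, y₁) = (1682, 123);  1682² − 187·123² = 1 ✓
(1682+123√187)^2 = 5658247 + 413772√187
(1682+123√187)^3 = 19034341226 + 1391928885√187
(1682+123√187)^4 = 64031518226017 + 4682448355368√187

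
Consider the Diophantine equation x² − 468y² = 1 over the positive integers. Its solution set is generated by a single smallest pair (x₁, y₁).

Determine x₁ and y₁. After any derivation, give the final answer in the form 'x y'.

649 30

√468 → a₀=21, period (1,1,1,2,1,1,1,42); ℓ=8 even so k=7
k=0  a_k=21  p_k/q_k = 21/1
k=1  a_k=1  p_k/q_k = 22/1
k=2  a_k=1  p_k/q_k = 43/2
…
k=4  a_k=2  p_k/q_k = 173/8
k=5  a_k=1  p_k/q_k = 238/11
k=6  a_k=1  p_k/q_k = 411/19
k=7  a_k=1  p_k/q_k = 649/30
fundamental: x₁=649, y₁=30  (since 421201 − 468·900 = 1)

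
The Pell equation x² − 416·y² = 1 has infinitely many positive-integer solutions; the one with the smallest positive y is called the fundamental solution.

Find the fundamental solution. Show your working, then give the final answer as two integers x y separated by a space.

d=416: √d = [20; 2,1,1,9,1,1,2,40] (ℓ=8, even), read p_7/q_7
a_0=20:  p_0=20·1+0=20,  q_0=20·0+1=1
…
a_6=1:  p_6=1·1081+979=2060,  q_6=1·53+48=101
a_7=2:  p_7=2·2060+1081=5201,  q_7=2·101+53=255
(x₁, y₁) = (5201, 255);  5201² − 416·255² = 1 ✓

5201 255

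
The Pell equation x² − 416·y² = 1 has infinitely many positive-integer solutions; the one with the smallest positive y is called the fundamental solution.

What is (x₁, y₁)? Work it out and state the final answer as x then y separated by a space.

5201 255

[20; 2,1,1,9,1,1,2,40] for √416; ℓ=8 ⇒ convergent index 7
a_0=20:  p_0=20·1+0=20,  q_0=20·0+1=1
…
a_2=1:  p_2=1·41+20=61,  q_2=1·2+1=3
…
a_6=1:  p_6=1·1081+979=2060,  q_6=1·53+48=101
a_7=2:  p_7=2·2060+1081=5201,  q_7=2·101+53=255
→ (5201, 255).  Check: 5201²=27050401, 416·255²=27050400, difference 1.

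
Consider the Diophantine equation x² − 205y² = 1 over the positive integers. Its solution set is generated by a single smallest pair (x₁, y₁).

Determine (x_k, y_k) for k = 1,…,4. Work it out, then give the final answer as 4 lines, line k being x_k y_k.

√205 = [14; 3,6,1,4,1,6,3,28, …], period ℓ=8 (even) → k=7
a_0=14:  p_0=14·1+0=14,  q_0=14·0+1=1
…
a_2=6:  p_2=6·43+14=272,  q_2=6·3+1=19
…
a_4=4:  p_4=4·315+272=1532,  q_4=4·22+19=107
…
a_6=6:  p_6=6·1847+1532=12614,  q_6=6·129+107=881
a_7=3:  p_7=3·12614+1847=39689,  q_7=3·881+129=2772
fundamental: x₁=39689, y₁=2772  (since 1575216721 − 205·7683984 = 1)
(39689+2772√205)^2 = 3150433441 + 220035816√205
(39689+2772√205)^3 = 250075105640009 + 17466002999676√205
(39689+2772√205)^4 = 19850461732342200961 + 1386416385888245712√205

39689 2772
3150433441 220035816
250075105640009 17466002999676
19850461732342200961 1386416385888245712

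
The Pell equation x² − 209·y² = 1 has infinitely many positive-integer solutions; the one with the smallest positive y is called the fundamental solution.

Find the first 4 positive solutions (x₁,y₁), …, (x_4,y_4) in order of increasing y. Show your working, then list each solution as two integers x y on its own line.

46551 3220
4333991201 299788440
403503248748951 27910903337660
37566959460690844801 2598560922243032880

d=209: √d = [14; 2,5,3,2,3,5,2,28] (ℓ=8, even), read p_7/q_7
a_0=14:  p_0=14·1+0=14,  q_0=14·0+1=1
a_1=2:  p_1=2·14+1=29,  q_1=2·1+0=2
a_2=5:  p_2=5·29+14=159,  q_2=5·2+1=11
a_3=3:  p_3=3·159+29=506,  q_3=3·11+2=35
a_4=2:  p_4=2·506+159=1171,  q_4=2·35+11=81
a_5=3:  p_5=3·1171+506=4019,  q_5=3·81+35=278
a_6=5:  p_6=5·4019+1171=21266,  q_6=5·278+81=1471
a_7=2:  p_7=2·21266+4019=46551,  q_7=2·1471+278=3220
→ (46551, 3220).  Check: 46551²=2166995601, 209·3220²=2166995600, difference 1.
n=2: (46551,3220)∘(46551,3220) = (46551·46551+209·3220·3220, 46551·3220+3220·46551) = (4333991201,299788440)
n=3: (4333991201,299788440)∘(46551,3220) = (46551·4333991201+209·3220·299788440, 46551·299788440+3220·4333991201) = (403503248748951,27910903337660)
n=4: (403503248748951,27910903337660)∘(46551,3220) = (46551·403503248748951+209·3220·27910903337660, 46551·27910903337660+3220·403503248748951) = (37566959460690844801,2598560922243032880)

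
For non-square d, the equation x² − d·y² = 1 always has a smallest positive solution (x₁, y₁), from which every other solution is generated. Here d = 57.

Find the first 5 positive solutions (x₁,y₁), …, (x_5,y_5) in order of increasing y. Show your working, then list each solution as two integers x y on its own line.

151 20
45601 6040
13771351 1824060
4158902401 550860080
1255974753751 166357920100

√57 = [7; 1,1,4,1,1,14, …], period ℓ=6 (even) → k=5
a_0=7:  p_0=7·1+0=7,  q_0=7·0+1=1
a_1=1:  p_1=1·7+1=8,  q_1=1·1+0=1
a_2=1:  p_2=1·8+7=15,  q_2=1·1+1=2
a_3=4:  p_3=4·15+8=68,  q_3=4·2+1=9
a_4=1:  p_4=1·68+15=83,  q_4=1·9+2=11
a_5=1:  p_5=1·83+68=151,  q_5=1·11+9=20
→ (151, 20).  Check: 151²=22801, 57·20²=22800, difference 1.
(x_2, y_2) = (151·151 + 57·20·20, 151·20 + 20·151) = (45601, 6040)
(x_3, y_3) = (151·45601 + 57·20·6040, 151·6040 + 20·45601) = (13771351, 1824060)
(x_4, y_4) = (151·13771351 + 57·20·1824060, 151·1824060 + 20·13771351) = (4158902401, 550860080)
(x_5, y_5) = (151·4158902401 + 57·20·550860080, 151·550860080 + 20·4158902401) = (1255974753751, 166357920100)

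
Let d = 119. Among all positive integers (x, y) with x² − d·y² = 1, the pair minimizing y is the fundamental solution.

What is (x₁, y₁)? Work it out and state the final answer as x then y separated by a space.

√119 = [10; 1,9,1,20, …], period ℓ=4 (even) → k=3
step 0: (10, 1)  from 10·(1,0) + (0,1)
step 1: (11, 1)  from 1·(10,1) + (1,0)
step 2: (109, 10)  from 9·(11,1) + (10,1)
step 3: (120, 11)  from 1·(109,10) + (11,1)
fundamental: x₁=120, y₁=11  (since 14400 − 119·121 = 1)

120 11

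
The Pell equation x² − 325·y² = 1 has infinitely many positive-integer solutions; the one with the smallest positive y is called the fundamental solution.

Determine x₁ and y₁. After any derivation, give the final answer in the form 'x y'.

√325 = [18; 36, …], period ℓ=1 (odd) → k=1
k=0  a_k=18  p_k/q_k = 18/1
k=1  a_k=36  p_k/q_k = 649/36
(x₁, y₁) = (649, 36);  649² − 325·36² = 1 ✓

649 36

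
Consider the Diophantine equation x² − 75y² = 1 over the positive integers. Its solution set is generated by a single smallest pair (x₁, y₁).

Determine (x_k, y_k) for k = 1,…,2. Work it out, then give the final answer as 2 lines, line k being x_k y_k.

26 3
1351 156

√75 → a₀=8, period (1,1,1,16); ℓ=4 even so k=3
k=0  a_k=8  p_k/q_k = 8/1
…
k=2  a_k=1  p_k/q_k = 17/2
k=3  a_k=1  p_k/q_k = 26/3
fundamental: x₁=26, y₁=3  (since 676 − 75·9 = 1)
k=2:  x_2 = 26·26+75·3·3 = 1351,  y_2 = 26·3+3·26 = 156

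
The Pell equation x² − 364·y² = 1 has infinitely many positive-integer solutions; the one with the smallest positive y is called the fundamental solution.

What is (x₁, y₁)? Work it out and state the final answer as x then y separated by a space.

d=364: √d = [19; 12,1,2,3,1,8,1,3,2,1,12,38] (ℓ=12, even), read p_11/q_11
i=0: a=19 ⇒ p=19, q=1
i=1: a=12 ⇒ p=229, q=12
i=2: a=1 ⇒ p=248, q=13
i=3: a=2 ⇒ p=725, q=38
i=4: a=3 ⇒ p=2423, q=127
i=5: a=1 ⇒ p=3148, q=165
i=6: a=8 ⇒ p=27607, q=1447
i=7: a=1 ⇒ p=30755, q=1612
…
i=9: a=2 ⇒ p=270499, q=14178
i=10: a=1 ⇒ p=390371, q=20461
i=11: a=12 ⇒ p=4954951, q=259710
→ (4954951, 259710).  Check: 4954951²=24551539412401, 364·259710²=24551539412400, difference 1.

4954951 259710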